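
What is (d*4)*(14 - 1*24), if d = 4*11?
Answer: -1760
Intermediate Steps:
d = 44
(d*4)*(14 - 1*24) = (44*4)*(14 - 1*24) = 176*(14 - 24) = 176*(-10) = -1760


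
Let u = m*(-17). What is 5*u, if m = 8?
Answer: -680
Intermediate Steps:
u = -136 (u = 8*(-17) = -136)
5*u = 5*(-136) = -680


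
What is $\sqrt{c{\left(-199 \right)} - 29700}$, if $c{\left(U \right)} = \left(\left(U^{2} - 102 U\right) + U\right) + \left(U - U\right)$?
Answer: $100 \sqrt{3} \approx 173.21$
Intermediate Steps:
$c{\left(U \right)} = U^{2} - 101 U$ ($c{\left(U \right)} = \left(U^{2} - 101 U\right) + 0 = U^{2} - 101 U$)
$\sqrt{c{\left(-199 \right)} - 29700} = \sqrt{- 199 \left(-101 - 199\right) - 29700} = \sqrt{\left(-199\right) \left(-300\right) - 29700} = \sqrt{59700 - 29700} = \sqrt{30000} = 100 \sqrt{3}$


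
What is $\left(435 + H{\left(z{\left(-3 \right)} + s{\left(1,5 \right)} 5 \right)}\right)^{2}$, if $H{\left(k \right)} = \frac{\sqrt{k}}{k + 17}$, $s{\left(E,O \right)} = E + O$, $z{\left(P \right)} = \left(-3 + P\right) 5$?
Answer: $189225$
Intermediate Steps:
$z{\left(P \right)} = -15 + 5 P$
$H{\left(k \right)} = \frac{\sqrt{k}}{17 + k}$
$\left(435 + H{\left(z{\left(-3 \right)} + s{\left(1,5 \right)} 5 \right)}\right)^{2} = \left(435 + \frac{\sqrt{\left(-15 + 5 \left(-3\right)\right) + \left(1 + 5\right) 5}}{17 + \left(\left(-15 + 5 \left(-3\right)\right) + \left(1 + 5\right) 5\right)}\right)^{2} = \left(435 + \frac{\sqrt{\left(-15 - 15\right) + 6 \cdot 5}}{17 + \left(\left(-15 - 15\right) + 6 \cdot 5\right)}\right)^{2} = \left(435 + \frac{\sqrt{-30 + 30}}{17 + \left(-30 + 30\right)}\right)^{2} = \left(435 + \frac{\sqrt{0}}{17 + 0}\right)^{2} = \left(435 + \frac{0}{17}\right)^{2} = \left(435 + 0 \cdot \frac{1}{17}\right)^{2} = \left(435 + 0\right)^{2} = 435^{2} = 189225$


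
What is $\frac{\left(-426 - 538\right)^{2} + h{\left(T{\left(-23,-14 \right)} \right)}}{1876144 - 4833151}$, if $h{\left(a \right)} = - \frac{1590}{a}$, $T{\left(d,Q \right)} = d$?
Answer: $- \frac{21375398}{68011161} \approx -0.31429$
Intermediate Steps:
$\frac{\left(-426 - 538\right)^{2} + h{\left(T{\left(-23,-14 \right)} \right)}}{1876144 - 4833151} = \frac{\left(-426 - 538\right)^{2} - \frac{1590}{-23}}{1876144 - 4833151} = \frac{\left(-964\right)^{2} - - \frac{1590}{23}}{-2957007} = \left(929296 + \frac{1590}{23}\right) \left(- \frac{1}{2957007}\right) = \frac{21375398}{23} \left(- \frac{1}{2957007}\right) = - \frac{21375398}{68011161}$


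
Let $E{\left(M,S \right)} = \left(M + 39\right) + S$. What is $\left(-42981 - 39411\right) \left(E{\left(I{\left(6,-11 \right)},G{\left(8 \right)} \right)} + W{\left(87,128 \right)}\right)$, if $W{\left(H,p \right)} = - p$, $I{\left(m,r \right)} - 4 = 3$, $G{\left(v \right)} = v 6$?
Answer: $2801328$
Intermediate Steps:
$G{\left(v \right)} = 6 v$
$I{\left(m,r \right)} = 7$ ($I{\left(m,r \right)} = 4 + 3 = 7$)
$E{\left(M,S \right)} = 39 + M + S$ ($E{\left(M,S \right)} = \left(39 + M\right) + S = 39 + M + S$)
$\left(-42981 - 39411\right) \left(E{\left(I{\left(6,-11 \right)},G{\left(8 \right)} \right)} + W{\left(87,128 \right)}\right) = \left(-42981 - 39411\right) \left(\left(39 + 7 + 6 \cdot 8\right) - 128\right) = - 82392 \left(\left(39 + 7 + 48\right) - 128\right) = - 82392 \left(94 - 128\right) = \left(-82392\right) \left(-34\right) = 2801328$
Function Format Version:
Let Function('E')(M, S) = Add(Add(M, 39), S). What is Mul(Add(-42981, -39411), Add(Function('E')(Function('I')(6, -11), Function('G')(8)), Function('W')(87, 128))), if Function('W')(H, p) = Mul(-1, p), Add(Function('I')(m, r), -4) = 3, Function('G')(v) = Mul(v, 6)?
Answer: 2801328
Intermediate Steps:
Function('G')(v) = Mul(6, v)
Function('I')(m, r) = 7 (Function('I')(m, r) = Add(4, 3) = 7)
Function('E')(M, S) = Add(39, M, S) (Function('E')(M, S) = Add(Add(39, M), S) = Add(39, M, S))
Mul(Add(-42981, -39411), Add(Function('E')(Function('I')(6, -11), Function('G')(8)), Function('W')(87, 128))) = Mul(Add(-42981, -39411), Add(Add(39, 7, Mul(6, 8)), Mul(-1, 128))) = Mul(-82392, Add(Add(39, 7, 48), -128)) = Mul(-82392, Add(94, -128)) = Mul(-82392, -34) = 2801328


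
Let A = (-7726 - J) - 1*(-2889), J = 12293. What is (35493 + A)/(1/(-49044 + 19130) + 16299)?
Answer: 549310782/487568285 ≈ 1.1266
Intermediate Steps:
A = -17130 (A = (-7726 - 1*12293) - 1*(-2889) = (-7726 - 12293) + 2889 = -20019 + 2889 = -17130)
(35493 + A)/(1/(-49044 + 19130) + 16299) = (35493 - 17130)/(1/(-49044 + 19130) + 16299) = 18363/(1/(-29914) + 16299) = 18363/(-1/29914 + 16299) = 18363/(487568285/29914) = 18363*(29914/487568285) = 549310782/487568285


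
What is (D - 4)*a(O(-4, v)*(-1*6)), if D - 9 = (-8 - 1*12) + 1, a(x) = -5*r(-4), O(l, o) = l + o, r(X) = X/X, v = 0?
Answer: 70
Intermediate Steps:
r(X) = 1
a(x) = -5 (a(x) = -5*1 = -5)
D = -10 (D = 9 + ((-8 - 1*12) + 1) = 9 + ((-8 - 12) + 1) = 9 + (-20 + 1) = 9 - 19 = -10)
(D - 4)*a(O(-4, v)*(-1*6)) = (-10 - 4)*(-5) = -14*(-5) = 70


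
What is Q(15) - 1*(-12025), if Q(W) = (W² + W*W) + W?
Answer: 12490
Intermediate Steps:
Q(W) = W + 2*W² (Q(W) = (W² + W²) + W = 2*W² + W = W + 2*W²)
Q(15) - 1*(-12025) = 15*(1 + 2*15) - 1*(-12025) = 15*(1 + 30) + 12025 = 15*31 + 12025 = 465 + 12025 = 12490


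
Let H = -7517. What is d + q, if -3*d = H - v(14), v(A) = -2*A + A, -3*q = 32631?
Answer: -8376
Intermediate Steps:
q = -10877 (q = -⅓*32631 = -10877)
v(A) = -A
d = 2501 (d = -(-7517 - (-1)*14)/3 = -(-7517 - 1*(-14))/3 = -(-7517 + 14)/3 = -⅓*(-7503) = 2501)
d + q = 2501 - 10877 = -8376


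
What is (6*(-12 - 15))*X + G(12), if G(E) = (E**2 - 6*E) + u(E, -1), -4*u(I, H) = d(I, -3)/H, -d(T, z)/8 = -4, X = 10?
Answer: -1540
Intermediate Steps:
d(T, z) = 32 (d(T, z) = -8*(-4) = 32)
u(I, H) = -8/H
G(E) = 8 + E**2 - 6*E (G(E) = (E**2 - 6*E) - 8/(-1) = (E**2 - 6*E) - 8*(-1) = (E**2 - 6*E) + 8 = 8 + E**2 - 6*E)
(6*(-12 - 15))*X + G(12) = (6*(-12 - 15))*10 + (8 + 12**2 - 6*12) = (6*(-27))*10 + (8 + 144 - 72) = -162*10 + 80 = -1620 + 80 = -1540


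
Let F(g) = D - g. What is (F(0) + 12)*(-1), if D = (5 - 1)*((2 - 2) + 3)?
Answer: -24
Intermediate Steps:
D = 12 (D = 4*(0 + 3) = 4*3 = 12)
F(g) = 12 - g
(F(0) + 12)*(-1) = ((12 - 1*0) + 12)*(-1) = ((12 + 0) + 12)*(-1) = (12 + 12)*(-1) = 24*(-1) = -24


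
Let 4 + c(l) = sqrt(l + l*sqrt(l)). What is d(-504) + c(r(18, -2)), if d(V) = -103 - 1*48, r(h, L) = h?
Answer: -155 + 3*sqrt(2 + 6*sqrt(2)) ≈ -145.29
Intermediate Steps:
d(V) = -151 (d(V) = -103 - 48 = -151)
c(l) = -4 + sqrt(l + l**(3/2)) (c(l) = -4 + sqrt(l + l*sqrt(l)) = -4 + sqrt(l + l**(3/2)))
d(-504) + c(r(18, -2)) = -151 + (-4 + sqrt(18 + 18**(3/2))) = -151 + (-4 + sqrt(18 + 54*sqrt(2))) = -155 + sqrt(18 + 54*sqrt(2))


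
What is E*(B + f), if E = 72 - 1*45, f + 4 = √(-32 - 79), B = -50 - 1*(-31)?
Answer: -621 + 27*I*√111 ≈ -621.0 + 284.46*I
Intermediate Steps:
B = -19 (B = -50 + 31 = -19)
f = -4 + I*√111 (f = -4 + √(-32 - 79) = -4 + √(-111) = -4 + I*√111 ≈ -4.0 + 10.536*I)
E = 27 (E = 72 - 45 = 27)
E*(B + f) = 27*(-19 + (-4 + I*√111)) = 27*(-23 + I*√111) = -621 + 27*I*√111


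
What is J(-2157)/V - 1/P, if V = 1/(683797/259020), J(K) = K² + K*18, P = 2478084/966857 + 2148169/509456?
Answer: 1170631378017444746859523/96109284577602860 ≈ 1.2180e+7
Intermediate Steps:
P = 3339446997137/492571099792 (P = 2478084*(1/966857) + 2148169*(1/509456) = 2478084/966857 + 2148169/509456 = 3339446997137/492571099792 ≈ 6.7796)
J(K) = K² + 18*K
V = 259020/683797 (V = 1/(683797*(1/259020)) = 1/(683797/259020) = 259020/683797 ≈ 0.37880)
J(-2157)/V - 1/P = (-2157*(18 - 2157))/(259020/683797) - 1/3339446997137/492571099792 = -2157*(-2139)*(683797/259020) - 1*492571099792/3339446997137 = 4613823*(683797/259020) - 492571099792/3339446997137 = 350546480659/28780 - 492571099792/3339446997137 = 1170631378017444746859523/96109284577602860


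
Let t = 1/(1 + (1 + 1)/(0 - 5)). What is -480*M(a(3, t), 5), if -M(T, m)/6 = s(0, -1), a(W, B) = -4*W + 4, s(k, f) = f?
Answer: -2880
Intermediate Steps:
t = 5/3 (t = 1/(1 + 2/(-5)) = 1/(1 + 2*(-⅕)) = 1/(1 - ⅖) = 1/(⅗) = 5/3 ≈ 1.6667)
a(W, B) = 4 - 4*W
M(T, m) = 6 (M(T, m) = -6*(-1) = 6)
-480*M(a(3, t), 5) = -480*6 = -2880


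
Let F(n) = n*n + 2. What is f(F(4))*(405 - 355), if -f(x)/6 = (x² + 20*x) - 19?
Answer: -199500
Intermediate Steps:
F(n) = 2 + n² (F(n) = n² + 2 = 2 + n²)
f(x) = 114 - 120*x - 6*x² (f(x) = -6*((x² + 20*x) - 19) = -6*(-19 + x² + 20*x) = 114 - 120*x - 6*x²)
f(F(4))*(405 - 355) = (114 - 120*(2 + 4²) - 6*(2 + 4²)²)*(405 - 355) = (114 - 120*(2 + 16) - 6*(2 + 16)²)*50 = (114 - 120*18 - 6*18²)*50 = (114 - 2160 - 6*324)*50 = (114 - 2160 - 1944)*50 = -3990*50 = -199500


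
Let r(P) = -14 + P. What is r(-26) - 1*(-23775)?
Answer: 23735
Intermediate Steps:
r(-26) - 1*(-23775) = (-14 - 26) - 1*(-23775) = -40 + 23775 = 23735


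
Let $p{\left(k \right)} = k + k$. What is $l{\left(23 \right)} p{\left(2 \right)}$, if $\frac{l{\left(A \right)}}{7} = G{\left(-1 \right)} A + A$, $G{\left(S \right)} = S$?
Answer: $0$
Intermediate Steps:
$l{\left(A \right)} = 0$ ($l{\left(A \right)} = 7 \left(- A + A\right) = 7 \cdot 0 = 0$)
$p{\left(k \right)} = 2 k$
$l{\left(23 \right)} p{\left(2 \right)} = 0 \cdot 2 \cdot 2 = 0 \cdot 4 = 0$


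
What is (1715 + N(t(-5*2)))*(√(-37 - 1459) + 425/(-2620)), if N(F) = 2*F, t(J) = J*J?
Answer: -162775/524 + 3830*I*√374 ≈ -310.64 + 74069.0*I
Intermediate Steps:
t(J) = J²
(1715 + N(t(-5*2)))*(√(-37 - 1459) + 425/(-2620)) = (1715 + 2*(-5*2)²)*(√(-37 - 1459) + 425/(-2620)) = (1715 + 2*(-10)²)*(√(-1496) + 425*(-1/2620)) = (1715 + 2*100)*(2*I*√374 - 85/524) = (1715 + 200)*(-85/524 + 2*I*√374) = 1915*(-85/524 + 2*I*√374) = -162775/524 + 3830*I*√374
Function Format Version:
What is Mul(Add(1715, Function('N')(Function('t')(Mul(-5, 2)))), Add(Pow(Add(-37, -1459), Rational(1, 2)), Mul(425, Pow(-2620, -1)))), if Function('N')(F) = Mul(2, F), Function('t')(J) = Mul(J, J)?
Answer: Add(Rational(-162775, 524), Mul(3830, I, Pow(374, Rational(1, 2)))) ≈ Add(-310.64, Mul(74069., I))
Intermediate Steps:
Function('t')(J) = Pow(J, 2)
Mul(Add(1715, Function('N')(Function('t')(Mul(-5, 2)))), Add(Pow(Add(-37, -1459), Rational(1, 2)), Mul(425, Pow(-2620, -1)))) = Mul(Add(1715, Mul(2, Pow(Mul(-5, 2), 2))), Add(Pow(Add(-37, -1459), Rational(1, 2)), Mul(425, Pow(-2620, -1)))) = Mul(Add(1715, Mul(2, Pow(-10, 2))), Add(Pow(-1496, Rational(1, 2)), Mul(425, Rational(-1, 2620)))) = Mul(Add(1715, Mul(2, 100)), Add(Mul(2, I, Pow(374, Rational(1, 2))), Rational(-85, 524))) = Mul(Add(1715, 200), Add(Rational(-85, 524), Mul(2, I, Pow(374, Rational(1, 2))))) = Mul(1915, Add(Rational(-85, 524), Mul(2, I, Pow(374, Rational(1, 2))))) = Add(Rational(-162775, 524), Mul(3830, I, Pow(374, Rational(1, 2))))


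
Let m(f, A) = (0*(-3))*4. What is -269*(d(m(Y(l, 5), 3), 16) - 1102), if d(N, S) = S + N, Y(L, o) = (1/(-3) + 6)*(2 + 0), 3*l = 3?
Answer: 292134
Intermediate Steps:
l = 1 (l = (⅓)*3 = 1)
Y(L, o) = 34/3 (Y(L, o) = (-⅓ + 6)*2 = (17/3)*2 = 34/3)
m(f, A) = 0 (m(f, A) = 0*4 = 0)
d(N, S) = N + S
-269*(d(m(Y(l, 5), 3), 16) - 1102) = -269*((0 + 16) - 1102) = -269*(16 - 1102) = -269*(-1086) = 292134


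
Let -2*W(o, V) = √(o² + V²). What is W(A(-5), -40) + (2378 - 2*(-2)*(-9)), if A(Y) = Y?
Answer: 2342 - 5*√65/2 ≈ 2321.8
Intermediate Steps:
W(o, V) = -√(V² + o²)/2 (W(o, V) = -√(o² + V²)/2 = -√(V² + o²)/2)
W(A(-5), -40) + (2378 - 2*(-2)*(-9)) = -√((-40)² + (-5)²)/2 + (2378 - 2*(-2)*(-9)) = -√(1600 + 25)/2 + (2378 - (-4)*(-9)) = -5*√65/2 + (2378 - 1*36) = -5*√65/2 + (2378 - 36) = -5*√65/2 + 2342 = 2342 - 5*√65/2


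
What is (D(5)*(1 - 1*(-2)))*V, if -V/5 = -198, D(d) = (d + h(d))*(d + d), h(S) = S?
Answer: 297000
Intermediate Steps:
D(d) = 4*d² (D(d) = (d + d)*(d + d) = (2*d)*(2*d) = 4*d²)
V = 990 (V = -5*(-198) = 990)
(D(5)*(1 - 1*(-2)))*V = ((4*5²)*(1 - 1*(-2)))*990 = ((4*25)*(1 + 2))*990 = (100*3)*990 = 300*990 = 297000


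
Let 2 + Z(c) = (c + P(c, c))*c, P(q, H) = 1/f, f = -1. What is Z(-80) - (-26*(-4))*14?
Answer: 5022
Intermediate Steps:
P(q, H) = -1 (P(q, H) = 1/(-1) = -1)
Z(c) = -2 + c*(-1 + c) (Z(c) = -2 + (c - 1)*c = -2 + (-1 + c)*c = -2 + c*(-1 + c))
Z(-80) - (-26*(-4))*14 = (-2 + (-80)² - 1*(-80)) - (-26*(-4))*14 = (-2 + 6400 + 80) - 104*14 = 6478 - 1*1456 = 6478 - 1456 = 5022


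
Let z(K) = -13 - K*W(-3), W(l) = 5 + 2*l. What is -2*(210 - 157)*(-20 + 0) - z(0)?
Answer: 2133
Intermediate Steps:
z(K) = -13 + K (z(K) = -13 - K*(5 + 2*(-3)) = -13 - K*(5 - 6) = -13 - K*(-1) = -13 - (-1)*K = -13 + K)
-2*(210 - 157)*(-20 + 0) - z(0) = -2*(210 - 157)*(-20 + 0) - (-13 + 0) = -106*(-20) - 1*(-13) = -2*(-1060) + 13 = 2120 + 13 = 2133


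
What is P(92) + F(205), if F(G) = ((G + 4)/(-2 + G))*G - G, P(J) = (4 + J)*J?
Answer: 1794126/203 ≈ 8838.1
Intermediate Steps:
P(J) = J*(4 + J)
F(G) = -G + G*(4 + G)/(-2 + G) (F(G) = ((4 + G)/(-2 + G))*G - G = G*(4 + G)/(-2 + G) - G = -G + G*(4 + G)/(-2 + G))
P(92) + F(205) = 92*(4 + 92) + 6*205/(-2 + 205) = 92*96 + 6*205/203 = 8832 + 6*205*(1/203) = 8832 + 1230/203 = 1794126/203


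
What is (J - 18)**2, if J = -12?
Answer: 900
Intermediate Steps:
(J - 18)**2 = (-12 - 18)**2 = (-30)**2 = 900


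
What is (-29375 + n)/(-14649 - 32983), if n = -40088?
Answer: 69463/47632 ≈ 1.4583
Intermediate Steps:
(-29375 + n)/(-14649 - 32983) = (-29375 - 40088)/(-14649 - 32983) = -69463/(-47632) = -69463*(-1/47632) = 69463/47632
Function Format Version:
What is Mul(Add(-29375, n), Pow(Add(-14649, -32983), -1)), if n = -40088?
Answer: Rational(69463, 47632) ≈ 1.4583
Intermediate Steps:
Mul(Add(-29375, n), Pow(Add(-14649, -32983), -1)) = Mul(Add(-29375, -40088), Pow(Add(-14649, -32983), -1)) = Mul(-69463, Pow(-47632, -1)) = Mul(-69463, Rational(-1, 47632)) = Rational(69463, 47632)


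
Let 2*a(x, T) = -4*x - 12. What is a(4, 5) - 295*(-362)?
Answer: 106776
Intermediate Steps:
a(x, T) = -6 - 2*x (a(x, T) = (-4*x - 12)/2 = (-12 - 4*x)/2 = -6 - 2*x)
a(4, 5) - 295*(-362) = (-6 - 2*4) - 295*(-362) = (-6 - 8) + 106790 = -14 + 106790 = 106776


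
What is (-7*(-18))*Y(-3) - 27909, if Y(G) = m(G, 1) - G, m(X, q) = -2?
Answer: -27783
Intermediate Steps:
Y(G) = -2 - G
(-7*(-18))*Y(-3) - 27909 = (-7*(-18))*(-2 - 1*(-3)) - 27909 = 126*(-2 + 3) - 27909 = 126*1 - 27909 = 126 - 27909 = -27783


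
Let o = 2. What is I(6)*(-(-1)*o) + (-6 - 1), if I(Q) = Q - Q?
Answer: -7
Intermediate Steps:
I(Q) = 0
I(6)*(-(-1)*o) + (-6 - 1) = 0*(-(-1)*2) + (-6 - 1) = 0*(-1*(-2)) - 7 = 0*2 - 7 = 0 - 7 = -7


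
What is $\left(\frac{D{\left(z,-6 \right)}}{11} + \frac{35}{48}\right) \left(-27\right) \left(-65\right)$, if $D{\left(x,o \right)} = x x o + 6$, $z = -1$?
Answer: $\frac{20475}{16} \approx 1279.7$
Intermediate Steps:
$D{\left(x,o \right)} = 6 + o x^{2}$ ($D{\left(x,o \right)} = x^{2} o + 6 = o x^{2} + 6 = 6 + o x^{2}$)
$\left(\frac{D{\left(z,-6 \right)}}{11} + \frac{35}{48}\right) \left(-27\right) \left(-65\right) = \left(\frac{6 - 6 \left(-1\right)^{2}}{11} + \frac{35}{48}\right) \left(-27\right) \left(-65\right) = \left(\left(6 - 6\right) \frac{1}{11} + 35 \cdot \frac{1}{48}\right) \left(-27\right) \left(-65\right) = \left(\left(6 - 6\right) \frac{1}{11} + \frac{35}{48}\right) \left(-27\right) \left(-65\right) = \left(0 \cdot \frac{1}{11} + \frac{35}{48}\right) \left(-27\right) \left(-65\right) = \left(0 + \frac{35}{48}\right) \left(-27\right) \left(-65\right) = \frac{35}{48} \left(-27\right) \left(-65\right) = \left(- \frac{315}{16}\right) \left(-65\right) = \frac{20475}{16}$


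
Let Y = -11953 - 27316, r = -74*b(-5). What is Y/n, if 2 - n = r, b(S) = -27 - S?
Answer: 39269/1626 ≈ 24.151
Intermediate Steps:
r = 1628 (r = -74*(-27 - 1*(-5)) = -74*(-27 + 5) = -74*(-22) = 1628)
n = -1626 (n = 2 - 1*1628 = 2 - 1628 = -1626)
Y = -39269
Y/n = -39269/(-1626) = -39269*(-1/1626) = 39269/1626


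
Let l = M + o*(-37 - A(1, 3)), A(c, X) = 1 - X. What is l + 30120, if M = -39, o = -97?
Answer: 33476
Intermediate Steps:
l = 3356 (l = -39 - 97*(-37 - (1 - 1*3)) = -39 - 97*(-37 - (1 - 3)) = -39 - 97*(-37 - 1*(-2)) = -39 - 97*(-37 + 2) = -39 - 97*(-35) = -39 + 3395 = 3356)
l + 30120 = 3356 + 30120 = 33476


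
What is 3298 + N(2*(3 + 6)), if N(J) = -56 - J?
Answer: 3224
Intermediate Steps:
3298 + N(2*(3 + 6)) = 3298 + (-56 - 2*(3 + 6)) = 3298 + (-56 - 2*9) = 3298 + (-56 - 1*18) = 3298 + (-56 - 18) = 3298 - 74 = 3224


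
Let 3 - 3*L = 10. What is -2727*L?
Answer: 6363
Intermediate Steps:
L = -7/3 (L = 1 - 1/3*10 = 1 - 10/3 = -7/3 ≈ -2.3333)
-2727*L = -2727*(-7/3) = 6363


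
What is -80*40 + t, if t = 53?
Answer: -3147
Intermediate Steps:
-80*40 + t = -80*40 + 53 = -3200 + 53 = -3147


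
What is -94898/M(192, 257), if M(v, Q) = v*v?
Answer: -47449/18432 ≈ -2.5743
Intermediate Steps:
M(v, Q) = v**2
-94898/M(192, 257) = -94898/(192**2) = -94898/36864 = -94898*1/36864 = -47449/18432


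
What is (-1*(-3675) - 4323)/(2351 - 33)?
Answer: -324/1159 ≈ -0.27955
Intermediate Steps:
(-1*(-3675) - 4323)/(2351 - 33) = (3675 - 4323)/2318 = -648*1/2318 = -324/1159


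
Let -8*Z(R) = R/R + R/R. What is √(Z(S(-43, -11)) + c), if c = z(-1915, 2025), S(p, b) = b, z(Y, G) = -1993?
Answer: I*√7973/2 ≈ 44.646*I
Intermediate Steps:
Z(R) = -¼ (Z(R) = -(R/R + R/R)/8 = -(1 + 1)/8 = -⅛*2 = -¼)
c = -1993
√(Z(S(-43, -11)) + c) = √(-¼ - 1993) = √(-7973/4) = I*√7973/2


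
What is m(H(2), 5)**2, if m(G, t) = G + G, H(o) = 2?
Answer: 16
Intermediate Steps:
m(G, t) = 2*G
m(H(2), 5)**2 = (2*2)**2 = 4**2 = 16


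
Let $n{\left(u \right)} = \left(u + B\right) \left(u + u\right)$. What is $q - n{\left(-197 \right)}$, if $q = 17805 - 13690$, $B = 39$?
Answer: $-58137$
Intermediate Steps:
$n{\left(u \right)} = 2 u \left(39 + u\right)$ ($n{\left(u \right)} = \left(u + 39\right) \left(u + u\right) = \left(39 + u\right) 2 u = 2 u \left(39 + u\right)$)
$q = 4115$
$q - n{\left(-197 \right)} = 4115 - 2 \left(-197\right) \left(39 - 197\right) = 4115 - 2 \left(-197\right) \left(-158\right) = 4115 - 62252 = -58137$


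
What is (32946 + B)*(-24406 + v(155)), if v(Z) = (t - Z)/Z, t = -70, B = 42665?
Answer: -57209626541/31 ≈ -1.8455e+9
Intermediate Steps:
v(Z) = (-70 - Z)/Z
(32946 + B)*(-24406 + v(155)) = (32946 + 42665)*(-24406 + (-70 - 1*155)/155) = 75611*(-24406 + (-70 - 155)/155) = 75611*(-24406 + (1/155)*(-225)) = 75611*(-24406 - 45/31) = 75611*(-756631/31) = -57209626541/31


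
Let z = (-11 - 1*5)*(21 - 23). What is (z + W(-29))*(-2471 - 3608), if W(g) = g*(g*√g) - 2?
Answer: -182370 - 5112439*I*√29 ≈ -1.8237e+5 - 2.7531e+7*I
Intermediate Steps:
z = 32 (z = (-11 - 5)*(-2) = -16*(-2) = 32)
W(g) = -2 + g^(5/2) (W(g) = g*g^(3/2) - 2 = g^(5/2) - 2 = -2 + g^(5/2))
(z + W(-29))*(-2471 - 3608) = (32 + (-2 + (-29)^(5/2)))*(-2471 - 3608) = (32 + (-2 + 841*I*√29))*(-6079) = (30 + 841*I*√29)*(-6079) = -182370 - 5112439*I*√29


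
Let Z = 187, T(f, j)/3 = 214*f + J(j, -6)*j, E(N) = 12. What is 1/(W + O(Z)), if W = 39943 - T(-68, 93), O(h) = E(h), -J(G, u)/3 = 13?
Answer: 1/94492 ≈ 1.0583e-5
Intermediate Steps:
J(G, u) = -39 (J(G, u) = -3*13 = -39)
T(f, j) = -117*j + 642*f (T(f, j) = 3*(214*f - 39*j) = 3*(-39*j + 214*f) = -117*j + 642*f)
O(h) = 12
W = 94480 (W = 39943 - (-117*93 + 642*(-68)) = 39943 - (-10881 - 43656) = 39943 - 1*(-54537) = 39943 + 54537 = 94480)
1/(W + O(Z)) = 1/(94480 + 12) = 1/94492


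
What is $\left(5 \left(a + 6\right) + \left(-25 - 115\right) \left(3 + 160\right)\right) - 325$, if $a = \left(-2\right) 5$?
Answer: $-23165$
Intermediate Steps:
$a = -10$
$\left(5 \left(a + 6\right) + \left(-25 - 115\right) \left(3 + 160\right)\right) - 325 = \left(5 \left(-10 + 6\right) + \left(-25 - 115\right) \left(3 + 160\right)\right) - 325 = \left(5 \left(-4\right) - 22820\right) - 325 = \left(-20 - 22820\right) - 325 = -22840 - 325 = -23165$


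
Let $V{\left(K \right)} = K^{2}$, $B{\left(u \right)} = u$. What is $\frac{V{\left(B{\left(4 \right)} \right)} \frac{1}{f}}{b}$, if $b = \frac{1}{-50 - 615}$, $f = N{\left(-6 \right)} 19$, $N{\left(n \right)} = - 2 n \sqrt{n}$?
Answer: $\frac{70 i \sqrt{6}}{9} \approx 19.052 i$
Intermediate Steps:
$N{\left(n \right)} = - 2 n^{\frac{3}{2}}$
$f = 228 i \sqrt{6}$ ($f = - 2 \left(-6\right)^{\frac{3}{2}} \cdot 19 = - 2 \left(- 6 i \sqrt{6}\right) 19 = 12 i \sqrt{6} \cdot 19 = 228 i \sqrt{6} \approx 558.48 i$)
$b = - \frac{1}{665}$ ($b = \frac{1}{-665} = - \frac{1}{665} \approx -0.0015038$)
$\frac{V{\left(B{\left(4 \right)} \right)} \frac{1}{f}}{b} = \frac{4^{2} \frac{1}{228 i \sqrt{6}}}{- \frac{1}{665}} = 16 \left(- \frac{i \sqrt{6}}{1368}\right) \left(-665\right) = - \frac{2 i \sqrt{6}}{171} \left(-665\right) = \frac{70 i \sqrt{6}}{9}$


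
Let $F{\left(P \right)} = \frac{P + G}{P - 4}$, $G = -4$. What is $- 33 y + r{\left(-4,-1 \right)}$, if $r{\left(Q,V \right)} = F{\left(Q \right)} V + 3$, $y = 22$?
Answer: $-724$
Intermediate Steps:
$F{\left(P \right)} = 1$ ($F{\left(P \right)} = \frac{P - 4}{P - 4} = \frac{-4 + P}{-4 + P} = 1$)
$r{\left(Q,V \right)} = 3 + V$ ($r{\left(Q,V \right)} = 1 V + 3 = V + 3 = 3 + V$)
$- 33 y + r{\left(-4,-1 \right)} = \left(-33\right) 22 + \left(3 - 1\right) = -726 + 2 = -724$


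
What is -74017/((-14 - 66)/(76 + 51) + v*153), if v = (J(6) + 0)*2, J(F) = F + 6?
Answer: -9400159/466264 ≈ -20.161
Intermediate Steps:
J(F) = 6 + F
v = 24 (v = ((6 + 6) + 0)*2 = (12 + 0)*2 = 12*2 = 24)
-74017/((-14 - 66)/(76 + 51) + v*153) = -74017/((-14 - 66)/(76 + 51) + 24*153) = -74017/(-80/127 + 3672) = -74017/466264/127 = -74017*127/466264 = -9400159/466264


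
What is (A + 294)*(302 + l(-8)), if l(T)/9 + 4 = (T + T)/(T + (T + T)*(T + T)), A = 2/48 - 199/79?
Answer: 1136959439/14694 ≈ 77376.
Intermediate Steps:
A = -4697/1896 (A = 2*(1/48) - 199*1/79 = 1/24 - 199/79 = -4697/1896 ≈ -2.4773)
l(T) = -36 + 18*T/(T + 4*T**2) (l(T) = -36 + 9*((T + T)/(T + (T + T)*(T + T))) = -36 + 9*((2*T)/(T + (2*T)*(2*T))) = -36 + 9*((2*T)/(T + 4*T**2)) = -36 + 9*(2*T/(T + 4*T**2)) = -36 + 18*T/(T + 4*T**2))
(A + 294)*(302 + l(-8)) = (-4697/1896 + 294)*(302 + 18*(-1 - 8*(-8))/(1 + 4*(-8))) = 552727*(302 + 18*(-1 + 64)/(1 - 32))/1896 = 552727*(302 + 18*63/(-31))/1896 = 552727*(302 + 18*(-1/31)*63)/1896 = 552727*(302 - 1134/31)/1896 = (552727/1896)*(8228/31) = 1136959439/14694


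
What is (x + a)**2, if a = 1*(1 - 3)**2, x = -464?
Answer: 211600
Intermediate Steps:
a = 4 (a = 1*(-2)**2 = 1*4 = 4)
(x + a)**2 = (-464 + 4)**2 = (-460)**2 = 211600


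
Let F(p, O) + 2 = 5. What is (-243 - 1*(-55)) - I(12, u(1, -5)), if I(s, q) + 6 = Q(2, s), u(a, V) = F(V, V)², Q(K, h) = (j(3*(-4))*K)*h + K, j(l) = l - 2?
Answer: 152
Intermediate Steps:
j(l) = -2 + l
F(p, O) = 3 (F(p, O) = -2 + 5 = 3)
Q(K, h) = K - 14*K*h (Q(K, h) = ((-2 + 3*(-4))*K)*h + K = ((-2 - 12)*K)*h + K = (-14*K)*h + K = -14*K*h + K = K - 14*K*h)
u(a, V) = 9 (u(a, V) = 3² = 9)
I(s, q) = -4 - 28*s (I(s, q) = -6 + 2*(1 - 14*s) = -6 + (2 - 28*s) = -4 - 28*s)
(-243 - 1*(-55)) - I(12, u(1, -5)) = (-243 - 1*(-55)) - (-4 - 28*12) = (-243 + 55) - (-4 - 336) = -188 - 1*(-340) = -188 + 340 = 152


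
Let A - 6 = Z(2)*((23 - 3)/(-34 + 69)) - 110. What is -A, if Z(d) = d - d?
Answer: 104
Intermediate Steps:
Z(d) = 0
A = -104 (A = 6 + (0*((23 - 3)/(-34 + 69)) - 110) = 6 + (0*(20/35) - 110) = 6 + (0*(20*(1/35)) - 110) = 6 + (0*(4/7) - 110) = 6 + (0 - 110) = 6 - 110 = -104)
-A = -1*(-104) = 104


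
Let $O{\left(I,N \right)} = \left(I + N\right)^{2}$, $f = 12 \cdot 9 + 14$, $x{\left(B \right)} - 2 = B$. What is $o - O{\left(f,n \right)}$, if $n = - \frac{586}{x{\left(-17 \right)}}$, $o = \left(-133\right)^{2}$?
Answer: $- \frac{1857031}{225} \approx -8253.5$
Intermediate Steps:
$o = 17689$
$x{\left(B \right)} = 2 + B$
$f = 122$ ($f = 108 + 14 = 122$)
$n = \frac{586}{15}$ ($n = - \frac{586}{2 - 17} = - \frac{586}{-15} = \left(-586\right) \left(- \frac{1}{15}\right) = \frac{586}{15} \approx 39.067$)
$o - O{\left(f,n \right)} = 17689 - \left(122 + \frac{586}{15}\right)^{2} = 17689 - \left(\frac{2416}{15}\right)^{2} = 17689 - \frac{5837056}{225} = - \frac{1857031}{225}$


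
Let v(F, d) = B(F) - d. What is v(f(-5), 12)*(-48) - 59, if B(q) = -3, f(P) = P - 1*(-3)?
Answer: 661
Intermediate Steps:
f(P) = 3 + P (f(P) = P + 3 = 3 + P)
v(F, d) = -3 - d
v(f(-5), 12)*(-48) - 59 = (-3 - 1*12)*(-48) - 59 = (-3 - 12)*(-48) - 59 = -15*(-48) - 59 = 720 - 59 = 661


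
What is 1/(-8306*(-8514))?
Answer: 1/70717284 ≈ 1.4141e-8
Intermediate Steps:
1/(-8306*(-8514)) = -1/8306*(-1/8514) = 1/70717284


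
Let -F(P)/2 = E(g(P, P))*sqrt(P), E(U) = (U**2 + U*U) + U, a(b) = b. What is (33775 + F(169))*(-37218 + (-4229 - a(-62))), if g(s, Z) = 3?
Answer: -1375182165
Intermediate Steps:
E(U) = U + 2*U**2 (E(U) = (U**2 + U**2) + U = 2*U**2 + U = U + 2*U**2)
F(P) = -42*sqrt(P) (F(P) = -2*3*(1 + 2*3)*sqrt(P) = -2*3*(1 + 6)*sqrt(P) = -2*3*7*sqrt(P) = -42*sqrt(P))
(33775 + F(169))*(-37218 + (-4229 - a(-62))) = (33775 - 42*sqrt(169))*(-37218 + (-4229 - 1*(-62))) = (33775 - 42*13)*(-37218 + (-4229 + 62)) = (33775 - 546)*(-37218 - 4167) = 33229*(-41385) = -1375182165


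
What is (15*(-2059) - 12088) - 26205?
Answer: -69178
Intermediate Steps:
(15*(-2059) - 12088) - 26205 = (-30885 - 12088) - 26205 = -42973 - 26205 = -69178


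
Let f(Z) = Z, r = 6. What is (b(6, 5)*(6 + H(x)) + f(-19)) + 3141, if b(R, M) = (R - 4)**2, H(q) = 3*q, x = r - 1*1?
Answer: 3206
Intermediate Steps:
x = 5 (x = 6 - 1*1 = 6 - 1 = 5)
b(R, M) = (-4 + R)**2
(b(6, 5)*(6 + H(x)) + f(-19)) + 3141 = ((-4 + 6)**2*(6 + 3*5) - 19) + 3141 = (2**2*(6 + 15) - 19) + 3141 = (4*21 - 19) + 3141 = (84 - 19) + 3141 = 65 + 3141 = 3206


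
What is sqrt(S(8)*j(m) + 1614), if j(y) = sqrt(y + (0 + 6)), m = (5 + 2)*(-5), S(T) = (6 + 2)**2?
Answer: sqrt(1614 + 64*I*sqrt(29)) ≈ 40.4 + 4.2654*I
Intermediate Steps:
S(T) = 64 (S(T) = 8**2 = 64)
m = -35 (m = 7*(-5) = -35)
j(y) = sqrt(6 + y) (j(y) = sqrt(y + 6) = sqrt(6 + y))
sqrt(S(8)*j(m) + 1614) = sqrt(64*sqrt(6 - 35) + 1614) = sqrt(64*sqrt(-29) + 1614) = sqrt(64*(I*sqrt(29)) + 1614) = sqrt(64*I*sqrt(29) + 1614) = sqrt(1614 + 64*I*sqrt(29))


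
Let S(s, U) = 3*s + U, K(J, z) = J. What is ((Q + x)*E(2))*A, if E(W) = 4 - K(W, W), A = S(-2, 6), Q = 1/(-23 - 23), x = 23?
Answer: 0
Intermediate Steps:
Q = -1/46 (Q = 1/(-46) = -1/46 ≈ -0.021739)
S(s, U) = U + 3*s
A = 0 (A = 6 + 3*(-2) = 6 - 6 = 0)
E(W) = 4 - W
((Q + x)*E(2))*A = ((-1/46 + 23)*(4 - 1*2))*0 = (1057*(4 - 2)/46)*0 = ((1057/46)*2)*0 = (1057/23)*0 = 0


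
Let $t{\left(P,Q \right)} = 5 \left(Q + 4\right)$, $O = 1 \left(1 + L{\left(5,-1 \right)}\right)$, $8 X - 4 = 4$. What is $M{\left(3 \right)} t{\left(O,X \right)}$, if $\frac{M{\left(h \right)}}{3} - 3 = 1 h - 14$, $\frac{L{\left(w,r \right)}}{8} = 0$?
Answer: $-600$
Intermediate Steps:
$X = 1$ ($X = \frac{1}{2} + \frac{1}{8} \cdot 4 = \frac{1}{2} + \frac{1}{2} = 1$)
$L{\left(w,r \right)} = 0$ ($L{\left(w,r \right)} = 8 \cdot 0 = 0$)
$O = 1$ ($O = 1 \left(1 + 0\right) = 1 \cdot 1 = 1$)
$M{\left(h \right)} = -33 + 3 h$ ($M{\left(h \right)} = 9 + 3 \left(1 h - 14\right) = 9 + 3 \left(h - 14\right) = 9 + 3 \left(-14 + h\right) = 9 + \left(-42 + 3 h\right) = -33 + 3 h$)
$t{\left(P,Q \right)} = 20 + 5 Q$ ($t{\left(P,Q \right)} = 5 \left(4 + Q\right) = 20 + 5 Q$)
$M{\left(3 \right)} t{\left(O,X \right)} = \left(-33 + 3 \cdot 3\right) \left(20 + 5 \cdot 1\right) = \left(-33 + 9\right) \left(20 + 5\right) = \left(-24\right) 25 = -600$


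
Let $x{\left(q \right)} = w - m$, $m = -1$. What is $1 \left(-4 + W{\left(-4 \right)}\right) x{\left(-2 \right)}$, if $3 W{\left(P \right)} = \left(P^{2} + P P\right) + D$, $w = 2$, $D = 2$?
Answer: $22$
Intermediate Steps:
$x{\left(q \right)} = 3$ ($x{\left(q \right)} = 2 - -1 = 2 + 1 = 3$)
$W{\left(P \right)} = \frac{2}{3} + \frac{2 P^{2}}{3}$ ($W{\left(P \right)} = \frac{\left(P^{2} + P P\right) + 2}{3} = \frac{\left(P^{2} + P^{2}\right) + 2}{3} = \frac{2 P^{2} + 2}{3} = \frac{2 + 2 P^{2}}{3} = \frac{2}{3} + \frac{2 P^{2}}{3}$)
$1 \left(-4 + W{\left(-4 \right)}\right) x{\left(-2 \right)} = 1 \left(-4 + \left(\frac{2}{3} + \frac{2 \left(-4\right)^{2}}{3}\right)\right) 3 = 1 \left(-4 + \left(\frac{2}{3} + \frac{2}{3} \cdot 16\right)\right) 3 = 1 \left(-4 + \left(\frac{2}{3} + \frac{32}{3}\right)\right) 3 = 1 \left(-4 + \frac{34}{3}\right) 3 = 1 \cdot \frac{22}{3} \cdot 3 = \frac{22}{3} \cdot 3 = 22$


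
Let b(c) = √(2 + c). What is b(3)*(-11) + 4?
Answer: 4 - 11*√5 ≈ -20.597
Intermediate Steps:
b(3)*(-11) + 4 = √(2 + 3)*(-11) + 4 = √5*(-11) + 4 = -11*√5 + 4 = 4 - 11*√5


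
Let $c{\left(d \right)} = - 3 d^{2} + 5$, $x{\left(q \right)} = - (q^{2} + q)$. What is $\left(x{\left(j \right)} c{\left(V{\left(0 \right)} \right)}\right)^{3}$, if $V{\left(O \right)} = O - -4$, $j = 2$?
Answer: $17173512$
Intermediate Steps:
$V{\left(O \right)} = 4 + O$ ($V{\left(O \right)} = O + 4 = 4 + O$)
$x{\left(q \right)} = - q - q^{2}$ ($x{\left(q \right)} = - (q + q^{2}) = - q - q^{2}$)
$c{\left(d \right)} = 5 - 3 d^{2}$
$\left(x{\left(j \right)} c{\left(V{\left(0 \right)} \right)}\right)^{3} = \left(\left(-1\right) 2 \left(1 + 2\right) \left(5 - 3 \left(4 + 0\right)^{2}\right)\right)^{3} = \left(\left(-1\right) 2 \cdot 3 \left(5 - 3 \cdot 4^{2}\right)\right)^{3} = \left(- 6 \left(5 - 48\right)\right)^{3} = \left(\left(-6\right) \left(-43\right)\right)^{3} = 258^{3} = 17173512$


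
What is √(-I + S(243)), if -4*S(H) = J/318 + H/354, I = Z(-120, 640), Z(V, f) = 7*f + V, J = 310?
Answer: I*√6139685304138/37524 ≈ 66.033*I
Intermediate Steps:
Z(V, f) = V + 7*f
I = 4360 (I = -120 + 7*640 = -120 + 4480 = 4360)
S(H) = -155/636 - H/1416 (S(H) = -(310/318 + H/354)/4 = -(310*(1/318) + H*(1/354))/4 = -(155/159 + H/354)/4 = -155/636 - H/1416)
√(-I + S(243)) = √(-1*4360 + (-155/636 - 1/1416*243)) = √(-4360 + (-155/636 - 81/472)) = √(-4360 - 31169/75048) = √(-327240449/75048) = I*√6139685304138/37524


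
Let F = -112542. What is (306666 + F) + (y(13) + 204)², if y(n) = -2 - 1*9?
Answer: 231373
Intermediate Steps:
y(n) = -11 (y(n) = -2 - 9 = -11)
(306666 + F) + (y(13) + 204)² = (306666 - 112542) + (-11 + 204)² = 194124 + 193² = 194124 + 37249 = 231373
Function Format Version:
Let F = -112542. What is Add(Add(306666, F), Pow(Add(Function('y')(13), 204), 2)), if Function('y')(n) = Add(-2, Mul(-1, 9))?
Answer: 231373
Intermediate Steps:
Function('y')(n) = -11 (Function('y')(n) = Add(-2, -9) = -11)
Add(Add(306666, F), Pow(Add(Function('y')(13), 204), 2)) = Add(Add(306666, -112542), Pow(Add(-11, 204), 2)) = Add(194124, Pow(193, 2)) = Add(194124, 37249) = 231373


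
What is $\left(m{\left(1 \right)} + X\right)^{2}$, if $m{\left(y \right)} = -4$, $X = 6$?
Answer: $4$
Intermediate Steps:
$\left(m{\left(1 \right)} + X\right)^{2} = \left(-4 + 6\right)^{2} = 2^{2} = 4$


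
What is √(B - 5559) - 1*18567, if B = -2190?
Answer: -18567 + 3*I*√861 ≈ -18567.0 + 88.028*I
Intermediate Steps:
√(B - 5559) - 1*18567 = √(-2190 - 5559) - 1*18567 = √(-7749) - 18567 = 3*I*√861 - 18567 = -18567 + 3*I*√861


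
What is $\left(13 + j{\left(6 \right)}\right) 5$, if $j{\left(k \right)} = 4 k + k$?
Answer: $215$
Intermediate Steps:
$j{\left(k \right)} = 5 k$
$\left(13 + j{\left(6 \right)}\right) 5 = \left(13 + 5 \cdot 6\right) 5 = \left(13 + 30\right) 5 = 43 \cdot 5 = 215$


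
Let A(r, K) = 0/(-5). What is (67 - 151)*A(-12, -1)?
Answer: 0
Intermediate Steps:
A(r, K) = 0 (A(r, K) = 0*(-⅕) = 0)
(67 - 151)*A(-12, -1) = (67 - 151)*0 = -84*0 = 0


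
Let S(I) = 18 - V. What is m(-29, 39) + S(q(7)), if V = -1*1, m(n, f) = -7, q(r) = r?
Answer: 12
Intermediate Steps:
V = -1
S(I) = 19 (S(I) = 18 - 1*(-1) = 18 + 1 = 19)
m(-29, 39) + S(q(7)) = -7 + 19 = 12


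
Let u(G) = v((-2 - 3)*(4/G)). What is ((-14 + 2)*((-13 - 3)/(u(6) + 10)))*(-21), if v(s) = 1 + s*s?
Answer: -36288/199 ≈ -182.35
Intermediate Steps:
v(s) = 1 + s²
u(G) = 1 + 400/G² (u(G) = 1 + ((-2 - 3)*(4/G))² = 1 + (-20/G)² = 1 + 400/G²)
((-14 + 2)*((-13 - 3)/(u(6) + 10)))*(-21) = ((-14 + 2)*((-13 - 3)/((1 + 400/6²) + 10)))*(-21) = -(-192)/((1 + 400*(1/36)) + 10)*(-21) = -(-192)/((1 + 100/9) + 10)*(-21) = -(-192)/(109/9 + 10)*(-21) = -(-192)/199/9*(-21) = -(-192)*9/199*(-21) = -12*(-144/199)*(-21) = (1728/199)*(-21) = -36288/199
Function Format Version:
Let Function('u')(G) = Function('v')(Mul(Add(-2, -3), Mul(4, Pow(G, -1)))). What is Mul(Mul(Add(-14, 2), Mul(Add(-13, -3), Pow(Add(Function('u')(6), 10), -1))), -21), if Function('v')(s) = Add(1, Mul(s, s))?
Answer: Rational(-36288, 199) ≈ -182.35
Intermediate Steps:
Function('v')(s) = Add(1, Pow(s, 2))
Function('u')(G) = Add(1, Mul(400, Pow(G, -2))) (Function('u')(G) = Add(1, Pow(Mul(Add(-2, -3), Mul(4, Pow(G, -1))), 2)) = Add(1, Pow(Mul(-5, Mul(4, Pow(G, -1))), 2)) = Add(1, Pow(Mul(-20, Pow(G, -1)), 2)) = Add(1, Mul(400, Pow(G, -2))))
Mul(Mul(Add(-14, 2), Mul(Add(-13, -3), Pow(Add(Function('u')(6), 10), -1))), -21) = Mul(Mul(Add(-14, 2), Mul(Add(-13, -3), Pow(Add(Add(1, Mul(400, Pow(6, -2))), 10), -1))), -21) = Mul(Mul(-12, Mul(-16, Pow(Add(Add(1, Mul(400, Rational(1, 36))), 10), -1))), -21) = Mul(Mul(-12, Mul(-16, Pow(Add(Add(1, Rational(100, 9)), 10), -1))), -21) = Mul(Mul(-12, Mul(-16, Pow(Add(Rational(109, 9), 10), -1))), -21) = Mul(Mul(-12, Mul(-16, Pow(Rational(199, 9), -1))), -21) = Mul(Mul(-12, Mul(-16, Rational(9, 199))), -21) = Mul(Mul(-12, Rational(-144, 199)), -21) = Mul(Rational(1728, 199), -21) = Rational(-36288, 199)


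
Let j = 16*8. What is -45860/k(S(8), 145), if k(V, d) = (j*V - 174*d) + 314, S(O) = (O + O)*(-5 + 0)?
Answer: 11465/8789 ≈ 1.3045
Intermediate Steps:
j = 128
S(O) = -10*O (S(O) = (2*O)*(-5) = -10*O)
k(V, d) = 314 - 174*d + 128*V (k(V, d) = (128*V - 174*d) + 314 = (-174*d + 128*V) + 314 = 314 - 174*d + 128*V)
-45860/k(S(8), 145) = -45860/(314 - 174*145 + 128*(-10*8)) = -45860/(314 - 25230 + 128*(-80)) = -45860/(314 - 25230 - 10240) = -45860/(-35156) = -45860*(-1/35156) = 11465/8789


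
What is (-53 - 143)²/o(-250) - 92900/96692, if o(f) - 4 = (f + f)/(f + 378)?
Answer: 29716089301/72519 ≈ 4.0977e+5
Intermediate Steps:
o(f) = 4 + 2*f/(378 + f) (o(f) = 4 + (f + f)/(f + 378) = 4 + (2*f)/(378 + f) = 4 + 2*f/(378 + f))
(-53 - 143)²/o(-250) - 92900/96692 = (-53 - 143)²/((6*(252 - 250)/(378 - 250))) - 92900/96692 = (-196)²/((6*2/128)) - 92900*1/96692 = 38416/((6*(1/128)*2)) - 23225/24173 = 38416/(3/32) - 23225/24173 = 38416*(32/3) - 23225/24173 = 1229312/3 - 23225/24173 = 29716089301/72519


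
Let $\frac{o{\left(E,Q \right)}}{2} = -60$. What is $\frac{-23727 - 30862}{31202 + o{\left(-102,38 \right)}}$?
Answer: $- \frac{54589}{31082} \approx -1.7563$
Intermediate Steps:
$o{\left(E,Q \right)} = -120$ ($o{\left(E,Q \right)} = 2 \left(-60\right) = -120$)
$\frac{-23727 - 30862}{31202 + o{\left(-102,38 \right)}} = \frac{-23727 - 30862}{31202 - 120} = \frac{-23727 - 30862}{31082} = \left(-23727 - 30862\right) \frac{1}{31082} = \left(-54589\right) \frac{1}{31082} = - \frac{54589}{31082}$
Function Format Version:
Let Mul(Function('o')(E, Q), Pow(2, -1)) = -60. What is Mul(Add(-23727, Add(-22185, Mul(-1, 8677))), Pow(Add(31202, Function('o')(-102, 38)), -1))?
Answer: Rational(-54589, 31082) ≈ -1.7563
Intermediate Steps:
Function('o')(E, Q) = -120 (Function('o')(E, Q) = Mul(2, -60) = -120)
Mul(Add(-23727, Add(-22185, Mul(-1, 8677))), Pow(Add(31202, Function('o')(-102, 38)), -1)) = Mul(Add(-23727, Add(-22185, Mul(-1, 8677))), Pow(Add(31202, -120), -1)) = Mul(Add(-23727, Add(-22185, -8677)), Pow(31082, -1)) = Mul(Add(-23727, -30862), Rational(1, 31082)) = Mul(-54589, Rational(1, 31082)) = Rational(-54589, 31082)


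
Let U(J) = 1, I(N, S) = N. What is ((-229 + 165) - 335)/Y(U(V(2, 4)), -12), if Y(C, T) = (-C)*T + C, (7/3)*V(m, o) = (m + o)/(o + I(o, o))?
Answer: -399/13 ≈ -30.692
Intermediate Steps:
V(m, o) = 3*(m + o)/(14*o) (V(m, o) = 3*((m + o)/(o + o))/7 = 3*((m + o)/((2*o)))/7 = 3*((m + o)*(1/(2*o)))/7 = 3*((m + o)/(2*o))/7 = 3*(m + o)/(14*o))
Y(C, T) = C - C*T (Y(C, T) = -C*T + C = C - C*T)
((-229 + 165) - 335)/Y(U(V(2, 4)), -12) = ((-229 + 165) - 335)/((1*(1 - 1*(-12)))) = (-64 - 335)/((1*(1 + 12))) = -399/(1*13) = -399/13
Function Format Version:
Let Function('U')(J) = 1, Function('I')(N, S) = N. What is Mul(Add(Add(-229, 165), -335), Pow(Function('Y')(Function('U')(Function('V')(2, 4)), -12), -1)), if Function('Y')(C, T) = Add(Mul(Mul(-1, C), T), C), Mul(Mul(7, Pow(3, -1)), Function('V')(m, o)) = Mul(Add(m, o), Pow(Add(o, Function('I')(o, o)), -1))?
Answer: Rational(-399, 13) ≈ -30.692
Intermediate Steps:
Function('V')(m, o) = Mul(Rational(3, 14), Pow(o, -1), Add(m, o)) (Function('V')(m, o) = Mul(Rational(3, 7), Mul(Add(m, o), Pow(Add(o, o), -1))) = Mul(Rational(3, 7), Mul(Add(m, o), Pow(Mul(2, o), -1))) = Mul(Rational(3, 7), Mul(Add(m, o), Mul(Rational(1, 2), Pow(o, -1)))) = Mul(Rational(3, 7), Mul(Rational(1, 2), Pow(o, -1), Add(m, o))) = Mul(Rational(3, 14), Pow(o, -1), Add(m, o)))
Function('Y')(C, T) = Add(C, Mul(-1, C, T)) (Function('Y')(C, T) = Add(Mul(-1, C, T), C) = Add(C, Mul(-1, C, T)))
Mul(Add(Add(-229, 165), -335), Pow(Function('Y')(Function('U')(Function('V')(2, 4)), -12), -1)) = Mul(Add(Add(-229, 165), -335), Pow(Mul(1, Add(1, Mul(-1, -12))), -1)) = Mul(Add(-64, -335), Pow(Mul(1, Add(1, 12)), -1)) = Mul(-399, Pow(Mul(1, 13), -1)) = Mul(-399, Pow(13, -1)) = Mul(-399, Rational(1, 13)) = Rational(-399, 13)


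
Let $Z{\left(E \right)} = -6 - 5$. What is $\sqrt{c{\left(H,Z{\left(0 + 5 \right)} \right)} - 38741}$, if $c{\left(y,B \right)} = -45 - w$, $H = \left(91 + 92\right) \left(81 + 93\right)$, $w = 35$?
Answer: $i \sqrt{38821} \approx 197.03 i$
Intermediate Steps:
$Z{\left(E \right)} = -11$ ($Z{\left(E \right)} = -6 - 5 = -11$)
$H = 31842$ ($H = 183 \cdot 174 = 31842$)
$c{\left(y,B \right)} = -80$ ($c{\left(y,B \right)} = -45 - 35 = -80$)
$\sqrt{c{\left(H,Z{\left(0 + 5 \right)} \right)} - 38741} = \sqrt{-80 - 38741} = \sqrt{-38821} = i \sqrt{38821}$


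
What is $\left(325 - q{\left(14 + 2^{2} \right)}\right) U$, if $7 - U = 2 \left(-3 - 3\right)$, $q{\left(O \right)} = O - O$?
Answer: $6175$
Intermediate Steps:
$q{\left(O \right)} = 0$
$U = 19$ ($U = 7 - 2 \left(-3 - 3\right) = 7 - 2 \left(-6\right) = 7 - -12 = 7 + 12 = 19$)
$\left(325 - q{\left(14 + 2^{2} \right)}\right) U = \left(325 - 0\right) 19 = \left(325 + 0\right) 19 = 325 \cdot 19 = 6175$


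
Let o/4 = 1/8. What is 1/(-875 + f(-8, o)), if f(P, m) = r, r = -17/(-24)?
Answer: -24/20983 ≈ -0.0011438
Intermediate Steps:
r = 17/24 (r = -17*(-1/24) = 17/24 ≈ 0.70833)
o = 1/2 (o = 4/8 = 4*(1/8) = 1/2 ≈ 0.50000)
f(P, m) = 17/24
1/(-875 + f(-8, o)) = 1/(-875 + 17/24) = 1/(-20983/24) = -24/20983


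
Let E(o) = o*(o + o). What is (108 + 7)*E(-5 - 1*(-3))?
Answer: 920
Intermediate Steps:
E(o) = 2*o² (E(o) = o*(2*o) = 2*o²)
(108 + 7)*E(-5 - 1*(-3)) = (108 + 7)*(2*(-5 - 1*(-3))²) = 115*(2*(-5 + 3)²) = 115*(2*(-2)²) = 115*(2*4) = 115*8 = 920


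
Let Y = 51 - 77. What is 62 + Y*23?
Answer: -536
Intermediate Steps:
Y = -26
62 + Y*23 = 62 - 26*23 = 62 - 598 = -536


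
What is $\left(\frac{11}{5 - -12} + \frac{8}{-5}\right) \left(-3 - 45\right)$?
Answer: $\frac{3888}{85} \approx 45.741$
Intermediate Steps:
$\left(\frac{11}{5 - -12} + \frac{8}{-5}\right) \left(-3 - 45\right) = \left(\frac{11}{5 + 12} + 8 \left(- \frac{1}{5}\right)\right) \left(-48\right) = \left(\frac{11}{17} - \frac{8}{5}\right) \left(-48\right) = \left(- \frac{81}{85}\right) \left(-48\right) = \frac{3888}{85}$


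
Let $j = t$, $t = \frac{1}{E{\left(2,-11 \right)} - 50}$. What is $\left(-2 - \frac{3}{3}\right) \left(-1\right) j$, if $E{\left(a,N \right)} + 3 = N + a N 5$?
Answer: $- \frac{1}{58} \approx -0.017241$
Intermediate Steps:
$E{\left(a,N \right)} = -3 + N + 5 N a$ ($E{\left(a,N \right)} = -3 + \left(N + a N 5\right) = -3 + \left(N + N a 5\right) = -3 + \left(N + 5 N a\right) = -3 + N + 5 N a$)
$t = - \frac{1}{174}$ ($t = \frac{1}{\left(-3 - 11 + 5 \left(-11\right) 2\right) - 50} = \frac{1}{\left(-3 - 11 - 110\right) - 50} = \frac{1}{-124 - 50} = \frac{1}{-174} = - \frac{1}{174} \approx -0.0057471$)
$j = - \frac{1}{174} \approx -0.0057471$
$\left(-2 - \frac{3}{3}\right) \left(-1\right) j = \left(-2 - \frac{3}{3}\right) \left(-1\right) \left(- \frac{1}{174}\right) = \left(-2 - 1\right) \left(-1\right) \left(- \frac{1}{174}\right) = \left(-3\right) \left(-1\right) \left(- \frac{1}{174}\right) = 3 \left(- \frac{1}{174}\right) = - \frac{1}{58}$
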